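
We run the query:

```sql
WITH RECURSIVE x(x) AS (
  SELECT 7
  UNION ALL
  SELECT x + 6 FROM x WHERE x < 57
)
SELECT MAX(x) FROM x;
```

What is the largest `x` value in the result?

61

Base: x=7.
Iteration 1: 7 < 57 holds -> x = 7 + 6 = 13.
Iteration 2: 13 < 57 holds -> x = 13 + 6 = 19.
Iteration 3: 19 < 57 holds -> x = 19 + 6 = 25.
Iteration 4: 25 < 57 holds -> x = 25 + 6 = 31.
Iteration 5: 31 < 57 holds -> x = 31 + 6 = 37.
Iteration 6: 37 < 57 holds -> x = 37 + 6 = 43.
Iteration 7: 43 < 57 holds -> x = 43 + 6 = 49.
Iteration 8: 49 < 57 holds -> x = 49 + 6 = 55.
Iteration 9: 55 < 57 holds -> x = 55 + 6 = 61.
Iteration 10: 61 < 57 fails; recursion stops.
x values: 7, 13, 19, 25, 31, 37, 43, 49, 55, 61; the maximum is 61.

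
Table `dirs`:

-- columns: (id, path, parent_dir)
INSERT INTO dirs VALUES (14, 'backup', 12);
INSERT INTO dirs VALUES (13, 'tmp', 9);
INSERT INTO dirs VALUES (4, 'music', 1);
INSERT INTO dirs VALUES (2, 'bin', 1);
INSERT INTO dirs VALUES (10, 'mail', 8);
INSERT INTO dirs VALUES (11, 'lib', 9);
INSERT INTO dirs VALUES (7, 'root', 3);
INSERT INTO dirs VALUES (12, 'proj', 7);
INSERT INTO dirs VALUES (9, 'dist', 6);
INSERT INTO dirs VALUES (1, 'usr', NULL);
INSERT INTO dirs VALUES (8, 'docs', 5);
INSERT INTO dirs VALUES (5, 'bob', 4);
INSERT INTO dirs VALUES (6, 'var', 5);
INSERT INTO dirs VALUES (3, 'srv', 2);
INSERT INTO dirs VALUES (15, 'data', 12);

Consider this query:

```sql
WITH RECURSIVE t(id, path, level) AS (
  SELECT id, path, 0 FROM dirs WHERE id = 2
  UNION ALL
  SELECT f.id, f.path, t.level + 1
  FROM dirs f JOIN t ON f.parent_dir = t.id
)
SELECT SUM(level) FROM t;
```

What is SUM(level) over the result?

14

Base: id=2 (bin) at level 0.
Iteration 1: rows with parent_dir in {2} -> srv (id 3, level 1).
Iteration 2: rows with parent_dir in {3} -> root (id 7, level 2).
Iteration 3: rows with parent_dir in {7} -> proj (id 12, level 3).
Iteration 4: rows with parent_dir in {12} -> backup (id 14, level 4), data (id 15, level 4).
Iteration 5: no rows with parent_dir in {14,15}; recursion stops.
SUM(level) = 0 + 1 + 2 + 3 + 4 + 4 = 14.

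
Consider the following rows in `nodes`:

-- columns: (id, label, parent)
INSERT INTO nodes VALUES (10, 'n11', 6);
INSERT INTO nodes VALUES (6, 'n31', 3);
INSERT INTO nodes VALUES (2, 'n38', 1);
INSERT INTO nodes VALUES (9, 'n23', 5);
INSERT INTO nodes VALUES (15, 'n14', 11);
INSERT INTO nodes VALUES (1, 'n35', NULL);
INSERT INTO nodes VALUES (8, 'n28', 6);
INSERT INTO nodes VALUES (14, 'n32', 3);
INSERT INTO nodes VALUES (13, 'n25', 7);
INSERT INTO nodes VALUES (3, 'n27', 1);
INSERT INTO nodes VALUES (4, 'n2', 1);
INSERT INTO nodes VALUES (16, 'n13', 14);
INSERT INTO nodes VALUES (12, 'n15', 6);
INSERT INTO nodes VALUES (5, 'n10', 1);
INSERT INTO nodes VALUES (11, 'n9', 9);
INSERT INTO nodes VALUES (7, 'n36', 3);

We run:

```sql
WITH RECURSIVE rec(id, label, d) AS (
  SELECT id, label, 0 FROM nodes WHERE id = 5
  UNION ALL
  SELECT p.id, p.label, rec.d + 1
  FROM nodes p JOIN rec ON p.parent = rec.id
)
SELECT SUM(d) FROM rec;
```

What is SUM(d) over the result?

6

Base: id=5 (n10) at d 0.
Iteration 1: rows with parent in {5} -> n23 (id 9, d 1).
Iteration 2: rows with parent in {9} -> n9 (id 11, d 2).
Iteration 3: rows with parent in {11} -> n14 (id 15, d 3).
Iteration 4: no rows with parent in {15}; recursion stops.
SUM(d) = 0 + 1 + 2 + 3 = 6.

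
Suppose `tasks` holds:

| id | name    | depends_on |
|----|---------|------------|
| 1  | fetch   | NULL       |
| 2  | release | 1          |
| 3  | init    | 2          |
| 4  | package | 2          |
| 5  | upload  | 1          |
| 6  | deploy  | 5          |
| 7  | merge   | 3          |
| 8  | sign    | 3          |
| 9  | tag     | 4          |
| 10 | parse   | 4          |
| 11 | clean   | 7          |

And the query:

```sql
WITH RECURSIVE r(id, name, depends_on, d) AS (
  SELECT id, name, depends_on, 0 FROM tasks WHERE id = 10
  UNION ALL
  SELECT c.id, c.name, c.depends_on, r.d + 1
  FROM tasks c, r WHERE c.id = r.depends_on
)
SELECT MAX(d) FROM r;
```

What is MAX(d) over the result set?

3

Base: id=10 (parse), depends_on=4, d 0.
Iteration 1: join on id=4 -> package (id 4, depends_on=2, d 1).
Iteration 2: join on id=2 -> release (id 2, depends_on=1, d 2).
Iteration 3: join on id=1 -> fetch (id 1, depends_on=NULL, d 3).
Iteration 4: depends_on is NULL; no match; recursion stops.
d values: 0, 1, 2, 3; the maximum is 3.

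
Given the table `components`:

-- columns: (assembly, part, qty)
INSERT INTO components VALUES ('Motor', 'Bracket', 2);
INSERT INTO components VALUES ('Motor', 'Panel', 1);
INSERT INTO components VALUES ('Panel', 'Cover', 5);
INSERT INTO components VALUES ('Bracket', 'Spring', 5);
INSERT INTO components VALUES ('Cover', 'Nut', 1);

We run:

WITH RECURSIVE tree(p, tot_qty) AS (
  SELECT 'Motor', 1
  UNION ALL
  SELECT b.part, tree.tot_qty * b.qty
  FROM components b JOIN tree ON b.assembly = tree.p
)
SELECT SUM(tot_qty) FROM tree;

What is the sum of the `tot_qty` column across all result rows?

Base: (Motor, tot_qty=1).
Iteration 1: components of {Motor} -> Bracket = 1*2 = 2, Panel = 1*1 = 1.
Iteration 2: components of {Bracket,Panel} -> Cover = 1*5 = 5, Spring = 2*5 = 10.
Iteration 3: components of {Cover,Spring} -> Nut = 5*1 = 5.
Iteration 4: no further components; recursion stops.
SUM(tot_qty) = 1 + 2 + 1 + 10 + 5 + 5 = 24.

24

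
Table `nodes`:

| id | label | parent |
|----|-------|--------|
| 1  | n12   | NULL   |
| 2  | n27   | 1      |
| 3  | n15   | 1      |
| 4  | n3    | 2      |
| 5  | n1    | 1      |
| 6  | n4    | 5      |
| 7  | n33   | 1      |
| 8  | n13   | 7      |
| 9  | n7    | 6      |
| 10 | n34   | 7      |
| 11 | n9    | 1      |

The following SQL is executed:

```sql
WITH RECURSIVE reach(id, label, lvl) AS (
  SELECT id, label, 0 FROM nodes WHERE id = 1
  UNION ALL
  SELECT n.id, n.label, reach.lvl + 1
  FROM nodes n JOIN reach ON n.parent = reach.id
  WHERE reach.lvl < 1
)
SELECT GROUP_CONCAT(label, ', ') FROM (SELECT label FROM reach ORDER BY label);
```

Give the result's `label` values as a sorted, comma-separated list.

Base: id=1 (n12) at lvl 0.
Iteration 1: rows with parent in {1} -> n27 (id 2, lvl 1), n15 (id 3, lvl 1), n1 (id 5, lvl 1), n33 (id 7, lvl 1), n9 (id 11, lvl 1).
Iteration 2: lvl < 1 fails for all current rows; recursion stops.

n1, n12, n15, n27, n33, n9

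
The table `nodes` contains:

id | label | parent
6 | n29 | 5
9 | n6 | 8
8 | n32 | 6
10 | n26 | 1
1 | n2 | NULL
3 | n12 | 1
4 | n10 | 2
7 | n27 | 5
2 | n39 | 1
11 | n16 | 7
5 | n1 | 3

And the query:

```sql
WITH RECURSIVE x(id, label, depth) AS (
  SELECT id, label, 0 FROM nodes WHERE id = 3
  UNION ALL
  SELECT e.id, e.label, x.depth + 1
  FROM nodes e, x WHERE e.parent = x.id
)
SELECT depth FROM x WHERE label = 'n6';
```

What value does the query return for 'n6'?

4

Base: id=3 (n12) at depth 0.
Iteration 1: rows with parent in {3} -> n1 (id 5, depth 1).
Iteration 2: rows with parent in {5} -> n29 (id 6, depth 2), n27 (id 7, depth 2).
Iteration 3: rows with parent in {6,7} -> n32 (id 8, depth 3), n16 (id 11, depth 3).
Iteration 4: rows with parent in {8,11} -> n6 (id 9, depth 4).
Iteration 5: no rows with parent in {9}; recursion stops.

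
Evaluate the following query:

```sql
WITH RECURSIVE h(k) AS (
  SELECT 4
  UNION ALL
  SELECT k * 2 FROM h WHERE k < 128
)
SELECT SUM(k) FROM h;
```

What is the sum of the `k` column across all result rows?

252

Base: k=4.
Iteration 1: 4 < 128 holds -> k = 4 * 2 = 8.
Iteration 2: 8 < 128 holds -> k = 8 * 2 = 16.
Iteration 3: 16 < 128 holds -> k = 16 * 2 = 32.
Iteration 4: 32 < 128 holds -> k = 32 * 2 = 64.
Iteration 5: 64 < 128 holds -> k = 64 * 2 = 128.
Iteration 6: 128 < 128 fails; recursion stops.
SUM(k) = 4 + 8 + 16 + 32 + 64 + 128 = 252.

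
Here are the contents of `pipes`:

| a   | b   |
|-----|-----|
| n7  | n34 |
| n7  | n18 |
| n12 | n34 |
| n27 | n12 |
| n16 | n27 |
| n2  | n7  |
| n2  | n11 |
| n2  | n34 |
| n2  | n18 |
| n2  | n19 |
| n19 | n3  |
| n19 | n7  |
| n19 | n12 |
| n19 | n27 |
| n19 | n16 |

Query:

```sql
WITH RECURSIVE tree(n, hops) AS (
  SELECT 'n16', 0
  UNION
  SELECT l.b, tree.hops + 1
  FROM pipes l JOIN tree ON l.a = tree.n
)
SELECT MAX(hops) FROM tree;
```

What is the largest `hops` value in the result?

3

Base: (n16, hops=0).
Iteration 1: edges from {n16} -> (n27, hops=1).
Iteration 2: edges from {n27} -> (n12, hops=2).
Iteration 3: edges from {n12} -> (n34, hops=3).
Iteration 4: no outgoing edges from {n34}; recursion stops.
hops values: 0, 1, 2, 3; the maximum is 3.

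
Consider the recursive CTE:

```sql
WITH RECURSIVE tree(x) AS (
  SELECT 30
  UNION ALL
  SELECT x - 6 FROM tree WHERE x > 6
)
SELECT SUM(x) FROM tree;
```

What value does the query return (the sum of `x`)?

Base: x=30.
Iteration 1: 30 > 6 holds -> x = 30 - 6 = 24.
Iteration 2: 24 > 6 holds -> x = 24 - 6 = 18.
Iteration 3: 18 > 6 holds -> x = 18 - 6 = 12.
Iteration 4: 12 > 6 holds -> x = 12 - 6 = 6.
Iteration 5: 6 > 6 fails; recursion stops.
SUM(x) = 30 + 24 + 18 + 12 + 6 = 90.

90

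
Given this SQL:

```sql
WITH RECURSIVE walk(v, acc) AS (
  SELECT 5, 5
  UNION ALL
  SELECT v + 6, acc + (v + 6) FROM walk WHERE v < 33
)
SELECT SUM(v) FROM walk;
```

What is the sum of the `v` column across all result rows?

120

Base: v=5, acc=5.
Iteration 1: 5 < 33 holds -> v = 5 + 6 = 11, acc = 5 + 11 = 16.
Iteration 2: 11 < 33 holds -> v = 11 + 6 = 17, acc = 16 + 17 = 33.
Iteration 3: 17 < 33 holds -> v = 17 + 6 = 23, acc = 33 + 23 = 56.
Iteration 4: 23 < 33 holds -> v = 23 + 6 = 29, acc = 56 + 29 = 85.
Iteration 5: 29 < 33 holds -> v = 29 + 6 = 35, acc = 85 + 35 = 120.
Iteration 6: 35 < 33 fails; recursion stops.
SUM(v) = 5 + 11 + 17 + 23 + 29 + 35 = 120.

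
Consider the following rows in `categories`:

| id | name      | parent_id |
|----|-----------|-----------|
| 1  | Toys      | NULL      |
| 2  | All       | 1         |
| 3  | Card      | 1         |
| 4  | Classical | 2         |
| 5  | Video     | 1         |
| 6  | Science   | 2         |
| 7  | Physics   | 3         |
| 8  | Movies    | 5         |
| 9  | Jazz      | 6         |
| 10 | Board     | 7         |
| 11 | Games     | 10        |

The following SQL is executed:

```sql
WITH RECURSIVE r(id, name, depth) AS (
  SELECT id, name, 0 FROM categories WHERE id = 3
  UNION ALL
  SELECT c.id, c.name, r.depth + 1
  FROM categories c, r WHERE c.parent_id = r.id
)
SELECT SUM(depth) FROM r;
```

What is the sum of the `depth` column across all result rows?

Base: id=3 (Card) at depth 0.
Iteration 1: rows with parent_id in {3} -> Physics (id 7, depth 1).
Iteration 2: rows with parent_id in {7} -> Board (id 10, depth 2).
Iteration 3: rows with parent_id in {10} -> Games (id 11, depth 3).
Iteration 4: no rows with parent_id in {11}; recursion stops.
SUM(depth) = 0 + 1 + 2 + 3 = 6.

6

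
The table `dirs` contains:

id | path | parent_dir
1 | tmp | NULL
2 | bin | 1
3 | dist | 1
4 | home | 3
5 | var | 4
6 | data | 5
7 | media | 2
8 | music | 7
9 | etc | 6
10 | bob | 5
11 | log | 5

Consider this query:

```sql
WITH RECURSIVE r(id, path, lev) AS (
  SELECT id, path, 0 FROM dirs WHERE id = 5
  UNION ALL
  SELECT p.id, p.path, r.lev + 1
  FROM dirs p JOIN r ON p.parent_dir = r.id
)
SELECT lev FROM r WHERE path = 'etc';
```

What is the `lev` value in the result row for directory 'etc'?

2

Base: id=5 (var) at lev 0.
Iteration 1: rows with parent_dir in {5} -> data (id 6, lev 1), bob (id 10, lev 1), log (id 11, lev 1).
Iteration 2: rows with parent_dir in {6,10,11} -> etc (id 9, lev 2).
Iteration 3: no rows with parent_dir in {9}; recursion stops.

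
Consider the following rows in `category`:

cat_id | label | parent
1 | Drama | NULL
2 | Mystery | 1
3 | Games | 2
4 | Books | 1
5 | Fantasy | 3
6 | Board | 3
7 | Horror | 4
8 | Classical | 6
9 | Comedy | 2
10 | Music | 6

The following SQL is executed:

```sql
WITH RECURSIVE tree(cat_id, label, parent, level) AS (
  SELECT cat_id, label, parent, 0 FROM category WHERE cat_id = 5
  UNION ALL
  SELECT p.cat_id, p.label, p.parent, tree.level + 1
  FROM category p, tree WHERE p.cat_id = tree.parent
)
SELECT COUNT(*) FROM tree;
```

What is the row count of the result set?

Base: cat_id=5 (Fantasy), parent=3, level 0.
Iteration 1: join on cat_id=3 -> Games (id 3, parent=2, level 1).
Iteration 2: join on cat_id=2 -> Mystery (id 2, parent=1, level 2).
Iteration 3: join on cat_id=1 -> Drama (id 1, parent=NULL, level 3).
Iteration 4: parent is NULL; no match; recursion stops.
Total rows emitted: 4.

4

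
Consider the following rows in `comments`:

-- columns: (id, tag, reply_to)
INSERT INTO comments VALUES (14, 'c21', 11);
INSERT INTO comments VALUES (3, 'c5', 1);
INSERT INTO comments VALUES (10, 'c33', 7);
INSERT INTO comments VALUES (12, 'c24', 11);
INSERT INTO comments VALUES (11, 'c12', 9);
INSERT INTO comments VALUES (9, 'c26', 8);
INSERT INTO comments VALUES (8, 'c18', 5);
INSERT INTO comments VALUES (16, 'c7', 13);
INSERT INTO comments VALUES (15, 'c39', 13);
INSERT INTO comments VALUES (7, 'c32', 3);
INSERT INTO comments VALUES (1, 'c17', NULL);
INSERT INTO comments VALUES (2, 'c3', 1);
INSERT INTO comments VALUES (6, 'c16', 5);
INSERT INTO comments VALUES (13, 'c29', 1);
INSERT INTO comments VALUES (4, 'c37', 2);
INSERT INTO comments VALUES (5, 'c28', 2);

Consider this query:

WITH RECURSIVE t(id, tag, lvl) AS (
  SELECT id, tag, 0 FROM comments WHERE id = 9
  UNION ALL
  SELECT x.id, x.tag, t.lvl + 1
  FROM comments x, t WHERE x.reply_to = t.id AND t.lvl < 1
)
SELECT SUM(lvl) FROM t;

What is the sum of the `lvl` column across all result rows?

Base: id=9 (c26) at lvl 0.
Iteration 1: rows with reply_to in {9} -> c12 (id 11, lvl 1).
Iteration 2: lvl < 1 fails for all current rows; recursion stops.
SUM(lvl) = 0 + 1 = 1.

1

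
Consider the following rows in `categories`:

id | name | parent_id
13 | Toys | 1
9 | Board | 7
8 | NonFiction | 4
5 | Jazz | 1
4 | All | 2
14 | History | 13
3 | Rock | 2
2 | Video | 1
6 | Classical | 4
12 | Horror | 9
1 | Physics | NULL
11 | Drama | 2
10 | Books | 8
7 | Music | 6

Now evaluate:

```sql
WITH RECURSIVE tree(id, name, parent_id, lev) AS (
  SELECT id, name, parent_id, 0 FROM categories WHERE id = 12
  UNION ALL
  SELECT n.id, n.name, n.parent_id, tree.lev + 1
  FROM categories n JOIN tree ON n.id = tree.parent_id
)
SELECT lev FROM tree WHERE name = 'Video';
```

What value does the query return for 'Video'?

5

Base: id=12 (Horror), parent_id=9, lev 0.
Iteration 1: join on id=9 -> Board (id 9, parent_id=7, lev 1).
Iteration 2: join on id=7 -> Music (id 7, parent_id=6, lev 2).
Iteration 3: join on id=6 -> Classical (id 6, parent_id=4, lev 3).
Iteration 4: join on id=4 -> All (id 4, parent_id=2, lev 4).
Iteration 5: join on id=2 -> Video (id 2, parent_id=1, lev 5).
Iteration 6: join on id=1 -> Physics (id 1, parent_id=NULL, lev 6).
Iteration 7: parent_id is NULL; no match; recursion stops.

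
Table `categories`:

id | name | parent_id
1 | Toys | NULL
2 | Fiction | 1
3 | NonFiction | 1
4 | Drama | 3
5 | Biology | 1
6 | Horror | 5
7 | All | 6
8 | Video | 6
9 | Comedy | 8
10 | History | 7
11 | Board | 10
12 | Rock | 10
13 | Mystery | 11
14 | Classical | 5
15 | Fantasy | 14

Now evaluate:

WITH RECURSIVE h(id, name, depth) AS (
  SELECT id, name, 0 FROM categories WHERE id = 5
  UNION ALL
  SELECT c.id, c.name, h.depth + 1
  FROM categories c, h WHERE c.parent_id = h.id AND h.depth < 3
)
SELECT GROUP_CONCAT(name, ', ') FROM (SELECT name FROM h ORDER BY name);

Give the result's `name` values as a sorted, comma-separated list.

Base: id=5 (Biology) at depth 0.
Iteration 1: rows with parent_id in {5} -> Horror (id 6, depth 1), Classical (id 14, depth 1).
Iteration 2: rows with parent_id in {6,14} -> All (id 7, depth 2), Video (id 8, depth 2), Fantasy (id 15, depth 2).
Iteration 3: rows with parent_id in {7,8,15} -> Comedy (id 9, depth 3), History (id 10, depth 3).
Iteration 4: depth < 3 fails for all current rows; recursion stops.

All, Biology, Classical, Comedy, Fantasy, History, Horror, Video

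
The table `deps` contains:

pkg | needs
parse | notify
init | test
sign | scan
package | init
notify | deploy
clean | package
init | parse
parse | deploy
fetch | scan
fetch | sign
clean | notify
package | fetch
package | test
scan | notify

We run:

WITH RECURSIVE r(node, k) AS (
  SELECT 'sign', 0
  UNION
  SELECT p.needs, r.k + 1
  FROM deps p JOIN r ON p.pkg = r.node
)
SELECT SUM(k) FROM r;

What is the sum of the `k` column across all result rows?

6

Base: (sign, k=0).
Iteration 1: edges from {sign} -> (scan, k=1).
Iteration 2: edges from {scan} -> (notify, k=2).
Iteration 3: edges from {notify} -> (deploy, k=3).
Iteration 4: no outgoing edges from {deploy}; recursion stops.
SUM(k) = 0 + 1 + 2 + 3 = 6.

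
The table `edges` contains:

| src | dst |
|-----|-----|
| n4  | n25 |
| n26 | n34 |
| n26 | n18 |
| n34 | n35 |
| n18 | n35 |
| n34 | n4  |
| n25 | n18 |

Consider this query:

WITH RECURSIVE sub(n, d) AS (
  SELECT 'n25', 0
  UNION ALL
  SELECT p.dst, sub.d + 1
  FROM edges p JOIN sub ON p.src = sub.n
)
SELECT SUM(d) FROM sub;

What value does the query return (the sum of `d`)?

3

Base: (n25, d=0).
Iteration 1: edges from {n25} -> (n18, d=1).
Iteration 2: edges from {n18} -> (n35, d=2).
Iteration 3: no outgoing edges from {n35}; recursion stops.
SUM(d) = 0 + 1 + 2 = 3.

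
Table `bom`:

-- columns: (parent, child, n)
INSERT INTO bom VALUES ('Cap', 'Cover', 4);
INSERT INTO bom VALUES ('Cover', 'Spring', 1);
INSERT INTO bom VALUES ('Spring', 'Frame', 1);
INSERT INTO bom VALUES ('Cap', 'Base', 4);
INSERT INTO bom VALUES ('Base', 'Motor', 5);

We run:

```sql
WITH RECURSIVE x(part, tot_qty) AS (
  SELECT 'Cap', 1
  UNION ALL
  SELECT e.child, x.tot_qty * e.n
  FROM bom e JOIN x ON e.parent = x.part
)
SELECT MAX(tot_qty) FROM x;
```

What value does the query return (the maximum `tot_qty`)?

20

Base: (Cap, tot_qty=1).
Iteration 1: components of {Cap} -> Base = 1*4 = 4, Cover = 1*4 = 4.
Iteration 2: components of {Base,Cover} -> Motor = 4*5 = 20, Spring = 4*1 = 4.
Iteration 3: components of {Motor,Spring} -> Frame = 4*1 = 4.
Iteration 4: no further components; recursion stops.
tot_qty values: 1, 4, 4, 4, 20, 4; the maximum is 20.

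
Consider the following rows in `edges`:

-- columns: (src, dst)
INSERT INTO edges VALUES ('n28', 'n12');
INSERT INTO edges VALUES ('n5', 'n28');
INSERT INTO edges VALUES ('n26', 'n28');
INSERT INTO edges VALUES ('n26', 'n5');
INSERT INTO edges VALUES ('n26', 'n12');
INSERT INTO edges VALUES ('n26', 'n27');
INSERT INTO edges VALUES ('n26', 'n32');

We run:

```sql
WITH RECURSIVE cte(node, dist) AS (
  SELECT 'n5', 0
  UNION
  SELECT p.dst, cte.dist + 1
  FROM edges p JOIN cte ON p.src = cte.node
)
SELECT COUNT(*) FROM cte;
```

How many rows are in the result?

Base: (n5, dist=0).
Iteration 1: edges from {n5} -> (n28, dist=1).
Iteration 2: edges from {n28} -> (n12, dist=2).
Iteration 3: no outgoing edges from {n12}; recursion stops.
Total rows emitted: 3.

3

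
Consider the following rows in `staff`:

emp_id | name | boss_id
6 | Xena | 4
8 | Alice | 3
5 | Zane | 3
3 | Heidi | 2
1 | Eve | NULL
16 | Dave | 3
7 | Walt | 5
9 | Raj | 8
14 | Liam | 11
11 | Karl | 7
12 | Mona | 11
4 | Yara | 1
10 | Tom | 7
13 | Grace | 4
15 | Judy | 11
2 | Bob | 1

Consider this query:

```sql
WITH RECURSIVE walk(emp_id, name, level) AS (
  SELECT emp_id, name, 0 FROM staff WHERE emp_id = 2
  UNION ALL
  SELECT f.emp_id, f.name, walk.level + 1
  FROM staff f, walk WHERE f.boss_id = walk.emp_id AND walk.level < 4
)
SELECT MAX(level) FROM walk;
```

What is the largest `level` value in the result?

4

Base: emp_id=2 (Bob) at level 0.
Iteration 1: rows with boss_id in {2} -> Heidi (id 3, level 1).
Iteration 2: rows with boss_id in {3} -> Zane (id 5, level 2), Alice (id 8, level 2), Dave (id 16, level 2).
Iteration 3: rows with boss_id in {5,8,16} -> Walt (id 7, level 3), Raj (id 9, level 3).
Iteration 4: rows with boss_id in {7,9} -> Tom (id 10, level 4), Karl (id 11, level 4).
Iteration 5: level < 4 fails for all current rows; recursion stops.
level values: 0, 1, 2, 2, 2, 3, 3, 4, 4; the maximum is 4.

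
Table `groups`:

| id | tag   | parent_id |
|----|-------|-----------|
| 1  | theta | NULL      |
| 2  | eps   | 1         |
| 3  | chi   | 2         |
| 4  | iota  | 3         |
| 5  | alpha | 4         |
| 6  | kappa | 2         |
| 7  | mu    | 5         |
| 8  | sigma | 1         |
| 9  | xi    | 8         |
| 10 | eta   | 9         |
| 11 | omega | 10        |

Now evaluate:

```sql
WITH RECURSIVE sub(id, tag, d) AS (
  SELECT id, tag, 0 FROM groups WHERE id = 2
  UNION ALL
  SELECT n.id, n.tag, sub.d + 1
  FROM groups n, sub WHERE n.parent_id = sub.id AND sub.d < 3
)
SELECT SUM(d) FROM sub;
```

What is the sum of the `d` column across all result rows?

Base: id=2 (eps) at d 0.
Iteration 1: rows with parent_id in {2} -> chi (id 3, d 1), kappa (id 6, d 1).
Iteration 2: rows with parent_id in {3,6} -> iota (id 4, d 2).
Iteration 3: rows with parent_id in {4} -> alpha (id 5, d 3).
Iteration 4: d < 3 fails for all current rows; recursion stops.
SUM(d) = 0 + 1 + 1 + 2 + 3 = 7.

7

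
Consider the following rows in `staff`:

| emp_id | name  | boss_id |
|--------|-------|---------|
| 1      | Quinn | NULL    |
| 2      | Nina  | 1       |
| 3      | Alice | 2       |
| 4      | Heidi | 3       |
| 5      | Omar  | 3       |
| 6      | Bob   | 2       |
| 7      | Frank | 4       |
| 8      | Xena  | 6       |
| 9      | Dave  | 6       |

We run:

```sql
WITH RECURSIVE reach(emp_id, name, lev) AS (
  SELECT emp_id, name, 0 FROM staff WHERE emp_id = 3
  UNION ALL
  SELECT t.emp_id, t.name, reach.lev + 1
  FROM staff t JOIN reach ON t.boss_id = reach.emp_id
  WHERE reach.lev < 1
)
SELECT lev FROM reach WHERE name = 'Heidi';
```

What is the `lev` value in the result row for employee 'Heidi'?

Base: emp_id=3 (Alice) at lev 0.
Iteration 1: rows with boss_id in {3} -> Heidi (id 4, lev 1), Omar (id 5, lev 1).
Iteration 2: lev < 1 fails for all current rows; recursion stops.

1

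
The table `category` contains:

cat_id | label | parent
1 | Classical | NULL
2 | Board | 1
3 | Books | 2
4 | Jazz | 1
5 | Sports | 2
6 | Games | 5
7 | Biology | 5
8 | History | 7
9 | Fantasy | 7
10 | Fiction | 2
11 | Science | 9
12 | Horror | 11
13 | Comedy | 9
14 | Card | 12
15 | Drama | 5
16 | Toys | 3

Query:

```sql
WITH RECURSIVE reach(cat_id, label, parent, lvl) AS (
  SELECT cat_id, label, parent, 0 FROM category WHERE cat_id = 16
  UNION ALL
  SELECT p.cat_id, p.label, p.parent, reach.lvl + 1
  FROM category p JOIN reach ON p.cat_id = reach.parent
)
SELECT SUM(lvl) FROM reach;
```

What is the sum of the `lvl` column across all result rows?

6

Base: cat_id=16 (Toys), parent=3, lvl 0.
Iteration 1: join on cat_id=3 -> Books (id 3, parent=2, lvl 1).
Iteration 2: join on cat_id=2 -> Board (id 2, parent=1, lvl 2).
Iteration 3: join on cat_id=1 -> Classical (id 1, parent=NULL, lvl 3).
Iteration 4: parent is NULL; no match; recursion stops.
SUM(lvl) = 0 + 1 + 2 + 3 = 6.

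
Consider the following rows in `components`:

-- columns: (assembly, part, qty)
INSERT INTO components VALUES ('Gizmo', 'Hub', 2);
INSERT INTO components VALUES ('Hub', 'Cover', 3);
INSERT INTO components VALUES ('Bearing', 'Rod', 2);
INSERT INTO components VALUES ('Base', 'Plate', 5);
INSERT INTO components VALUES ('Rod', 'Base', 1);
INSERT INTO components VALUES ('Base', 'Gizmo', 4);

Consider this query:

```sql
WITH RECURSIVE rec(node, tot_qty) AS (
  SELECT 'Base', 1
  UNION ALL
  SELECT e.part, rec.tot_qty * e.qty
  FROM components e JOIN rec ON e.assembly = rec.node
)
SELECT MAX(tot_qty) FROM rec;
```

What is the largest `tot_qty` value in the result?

24

Base: (Base, tot_qty=1).
Iteration 1: components of {Base} -> Gizmo = 1*4 = 4, Plate = 1*5 = 5.
Iteration 2: components of {Gizmo,Plate} -> Hub = 4*2 = 8.
Iteration 3: components of {Hub} -> Cover = 8*3 = 24.
Iteration 4: no further components; recursion stops.
tot_qty values: 1, 4, 5, 8, 24; the maximum is 24.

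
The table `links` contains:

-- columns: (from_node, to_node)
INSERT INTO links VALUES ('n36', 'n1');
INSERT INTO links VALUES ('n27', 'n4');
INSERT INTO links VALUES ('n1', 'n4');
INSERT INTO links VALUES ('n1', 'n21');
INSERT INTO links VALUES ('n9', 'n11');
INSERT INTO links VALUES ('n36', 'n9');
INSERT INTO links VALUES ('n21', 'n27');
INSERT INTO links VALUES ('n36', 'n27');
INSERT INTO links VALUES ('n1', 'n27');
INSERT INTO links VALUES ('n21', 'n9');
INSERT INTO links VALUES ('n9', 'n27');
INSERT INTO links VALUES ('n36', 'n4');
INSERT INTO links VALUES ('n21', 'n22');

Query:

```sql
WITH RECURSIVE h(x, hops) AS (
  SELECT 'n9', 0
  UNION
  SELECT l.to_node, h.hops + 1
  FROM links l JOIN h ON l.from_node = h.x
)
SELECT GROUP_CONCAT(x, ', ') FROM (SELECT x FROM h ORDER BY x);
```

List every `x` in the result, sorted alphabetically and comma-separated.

n11, n27, n4, n9

Base: (n9, hops=0).
Iteration 1: edges from {n9} -> (n11, hops=1), (n27, hops=1).
Iteration 2: edges from {n11,n27} -> (n4, hops=2).
Iteration 3: no outgoing edges from {n4}; recursion stops.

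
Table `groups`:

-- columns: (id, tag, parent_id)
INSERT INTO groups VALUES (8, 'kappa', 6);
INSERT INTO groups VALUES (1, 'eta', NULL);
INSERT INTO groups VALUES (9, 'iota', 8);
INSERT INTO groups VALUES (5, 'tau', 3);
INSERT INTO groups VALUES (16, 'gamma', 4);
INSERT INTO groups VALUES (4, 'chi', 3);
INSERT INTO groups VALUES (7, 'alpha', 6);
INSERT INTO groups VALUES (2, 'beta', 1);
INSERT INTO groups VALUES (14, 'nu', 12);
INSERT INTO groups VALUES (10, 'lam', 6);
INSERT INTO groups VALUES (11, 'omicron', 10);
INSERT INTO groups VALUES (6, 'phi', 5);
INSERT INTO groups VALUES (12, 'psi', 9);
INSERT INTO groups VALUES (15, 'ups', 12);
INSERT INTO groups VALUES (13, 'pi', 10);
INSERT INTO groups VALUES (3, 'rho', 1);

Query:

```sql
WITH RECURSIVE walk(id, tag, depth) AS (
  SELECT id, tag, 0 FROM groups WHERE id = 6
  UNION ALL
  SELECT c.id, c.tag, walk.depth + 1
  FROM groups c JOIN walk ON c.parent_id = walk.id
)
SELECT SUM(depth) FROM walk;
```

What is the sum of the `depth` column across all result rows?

20

Base: id=6 (phi) at depth 0.
Iteration 1: rows with parent_id in {6} -> alpha (id 7, depth 1), kappa (id 8, depth 1), lam (id 10, depth 1).
Iteration 2: rows with parent_id in {7,8,10} -> iota (id 9, depth 2), omicron (id 11, depth 2), pi (id 13, depth 2).
Iteration 3: rows with parent_id in {9,11,13} -> psi (id 12, depth 3).
Iteration 4: rows with parent_id in {12} -> nu (id 14, depth 4), ups (id 15, depth 4).
Iteration 5: no rows with parent_id in {14,15}; recursion stops.
SUM(depth) = 0 + 1 + 1 + 1 + 2 + 2 + 2 + 3 + 4 + 4 = 20.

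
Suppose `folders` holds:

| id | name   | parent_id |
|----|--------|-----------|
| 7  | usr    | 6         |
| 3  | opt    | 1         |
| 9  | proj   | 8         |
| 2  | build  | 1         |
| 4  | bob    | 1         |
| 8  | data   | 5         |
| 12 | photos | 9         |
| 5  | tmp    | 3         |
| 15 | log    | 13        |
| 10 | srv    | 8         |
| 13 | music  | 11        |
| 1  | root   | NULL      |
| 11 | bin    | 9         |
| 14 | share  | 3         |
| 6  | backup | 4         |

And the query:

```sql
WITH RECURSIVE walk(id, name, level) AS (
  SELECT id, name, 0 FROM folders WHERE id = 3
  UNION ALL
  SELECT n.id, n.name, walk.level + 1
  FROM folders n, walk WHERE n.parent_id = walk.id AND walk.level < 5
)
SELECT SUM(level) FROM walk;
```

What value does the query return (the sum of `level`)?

Base: id=3 (opt) at level 0.
Iteration 1: rows with parent_id in {3} -> tmp (id 5, level 1), share (id 14, level 1).
Iteration 2: rows with parent_id in {5,14} -> data (id 8, level 2).
Iteration 3: rows with parent_id in {8} -> proj (id 9, level 3), srv (id 10, level 3).
Iteration 4: rows with parent_id in {9,10} -> bin (id 11, level 4), photos (id 12, level 4).
Iteration 5: rows with parent_id in {11,12} -> music (id 13, level 5).
Iteration 6: level < 5 fails for all current rows; recursion stops.
SUM(level) = 0 + 1 + 1 + 2 + 3 + 3 + 4 + 4 + 5 = 23.

23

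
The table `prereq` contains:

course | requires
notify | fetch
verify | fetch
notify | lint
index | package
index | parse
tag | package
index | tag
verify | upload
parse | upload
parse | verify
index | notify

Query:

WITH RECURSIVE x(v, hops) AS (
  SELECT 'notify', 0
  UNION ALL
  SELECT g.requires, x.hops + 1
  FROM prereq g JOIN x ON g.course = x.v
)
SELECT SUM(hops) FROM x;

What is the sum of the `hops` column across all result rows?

2

Base: (notify, hops=0).
Iteration 1: edges from {notify} -> (fetch, hops=1), (lint, hops=1).
Iteration 2: no outgoing edges from {fetch,lint}; recursion stops.
SUM(hops) = 0 + 1 + 1 = 2.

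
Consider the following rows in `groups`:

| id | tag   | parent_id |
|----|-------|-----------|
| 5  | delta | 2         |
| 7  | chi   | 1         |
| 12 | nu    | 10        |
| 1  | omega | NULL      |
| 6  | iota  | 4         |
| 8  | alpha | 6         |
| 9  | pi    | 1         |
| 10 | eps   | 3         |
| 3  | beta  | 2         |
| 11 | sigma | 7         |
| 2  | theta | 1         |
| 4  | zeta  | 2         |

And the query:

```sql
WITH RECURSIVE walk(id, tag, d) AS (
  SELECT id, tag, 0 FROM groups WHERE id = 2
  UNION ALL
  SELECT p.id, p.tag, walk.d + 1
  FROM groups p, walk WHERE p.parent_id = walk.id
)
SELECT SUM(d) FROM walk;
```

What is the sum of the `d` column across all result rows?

Base: id=2 (theta) at d 0.
Iteration 1: rows with parent_id in {2} -> beta (id 3, d 1), zeta (id 4, d 1), delta (id 5, d 1).
Iteration 2: rows with parent_id in {3,4,5} -> iota (id 6, d 2), eps (id 10, d 2).
Iteration 3: rows with parent_id in {6,10} -> alpha (id 8, d 3), nu (id 12, d 3).
Iteration 4: no rows with parent_id in {8,12}; recursion stops.
SUM(d) = 0 + 1 + 1 + 1 + 2 + 2 + 3 + 3 = 13.

13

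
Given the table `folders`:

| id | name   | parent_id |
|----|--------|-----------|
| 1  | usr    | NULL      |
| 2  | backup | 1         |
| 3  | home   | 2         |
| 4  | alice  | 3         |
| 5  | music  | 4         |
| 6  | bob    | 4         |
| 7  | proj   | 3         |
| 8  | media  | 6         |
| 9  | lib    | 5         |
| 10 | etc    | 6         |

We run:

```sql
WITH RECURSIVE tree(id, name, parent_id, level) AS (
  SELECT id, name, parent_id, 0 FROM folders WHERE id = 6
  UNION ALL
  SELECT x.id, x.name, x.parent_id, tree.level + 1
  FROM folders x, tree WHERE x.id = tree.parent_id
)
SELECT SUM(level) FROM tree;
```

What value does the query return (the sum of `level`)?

10

Base: id=6 (bob), parent_id=4, level 0.
Iteration 1: join on id=4 -> alice (id 4, parent_id=3, level 1).
Iteration 2: join on id=3 -> home (id 3, parent_id=2, level 2).
Iteration 3: join on id=2 -> backup (id 2, parent_id=1, level 3).
Iteration 4: join on id=1 -> usr (id 1, parent_id=NULL, level 4).
Iteration 5: parent_id is NULL; no match; recursion stops.
SUM(level) = 0 + 1 + 2 + 3 + 4 = 10.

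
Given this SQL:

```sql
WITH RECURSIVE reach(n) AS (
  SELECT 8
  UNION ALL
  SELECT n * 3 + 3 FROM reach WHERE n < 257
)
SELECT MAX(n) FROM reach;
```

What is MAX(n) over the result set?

Base: n=8.
Iteration 1: 8 < 257 holds -> n = 8 * 3 + 3 = 27.
Iteration 2: 27 < 257 holds -> n = 27 * 3 + 3 = 84.
Iteration 3: 84 < 257 holds -> n = 84 * 3 + 3 = 255.
Iteration 4: 255 < 257 holds -> n = 255 * 3 + 3 = 768.
Iteration 5: 768 < 257 fails; recursion stops.
n values: 8, 27, 84, 255, 768; the maximum is 768.

768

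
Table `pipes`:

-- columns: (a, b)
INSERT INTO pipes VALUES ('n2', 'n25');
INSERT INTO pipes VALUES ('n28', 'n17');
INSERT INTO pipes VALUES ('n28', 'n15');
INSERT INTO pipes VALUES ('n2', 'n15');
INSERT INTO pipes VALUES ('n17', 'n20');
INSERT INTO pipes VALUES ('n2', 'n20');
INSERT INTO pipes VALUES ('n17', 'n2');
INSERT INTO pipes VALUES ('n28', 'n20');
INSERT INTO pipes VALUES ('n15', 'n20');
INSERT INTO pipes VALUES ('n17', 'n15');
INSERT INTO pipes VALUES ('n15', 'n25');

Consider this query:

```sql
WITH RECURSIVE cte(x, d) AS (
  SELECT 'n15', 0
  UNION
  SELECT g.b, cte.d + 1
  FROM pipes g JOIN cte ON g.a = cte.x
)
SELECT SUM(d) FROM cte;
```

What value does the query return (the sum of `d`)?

2

Base: (n15, d=0).
Iteration 1: edges from {n15} -> (n20, d=1), (n25, d=1).
Iteration 2: no outgoing edges from {n20,n25}; recursion stops.
SUM(d) = 0 + 1 + 1 = 2.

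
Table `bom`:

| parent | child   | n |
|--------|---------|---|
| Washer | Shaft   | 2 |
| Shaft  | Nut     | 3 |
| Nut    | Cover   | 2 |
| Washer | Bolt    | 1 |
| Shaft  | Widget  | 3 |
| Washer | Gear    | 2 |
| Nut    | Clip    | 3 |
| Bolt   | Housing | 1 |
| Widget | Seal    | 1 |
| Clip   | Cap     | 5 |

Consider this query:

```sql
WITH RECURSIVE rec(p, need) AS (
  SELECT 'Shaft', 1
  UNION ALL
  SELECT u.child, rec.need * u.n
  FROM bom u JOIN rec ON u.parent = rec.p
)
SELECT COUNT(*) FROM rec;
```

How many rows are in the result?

7

Base: (Shaft, need=1).
Iteration 1: components of {Shaft} -> Nut = 1*3 = 3, Widget = 1*3 = 3.
Iteration 2: components of {Nut,Widget} -> Clip = 3*3 = 9, Cover = 3*2 = 6, Seal = 3*1 = 3.
Iteration 3: components of {Clip,Cover,Seal} -> Cap = 9*5 = 45.
Iteration 4: no further components; recursion stops.
Total rows emitted: 7.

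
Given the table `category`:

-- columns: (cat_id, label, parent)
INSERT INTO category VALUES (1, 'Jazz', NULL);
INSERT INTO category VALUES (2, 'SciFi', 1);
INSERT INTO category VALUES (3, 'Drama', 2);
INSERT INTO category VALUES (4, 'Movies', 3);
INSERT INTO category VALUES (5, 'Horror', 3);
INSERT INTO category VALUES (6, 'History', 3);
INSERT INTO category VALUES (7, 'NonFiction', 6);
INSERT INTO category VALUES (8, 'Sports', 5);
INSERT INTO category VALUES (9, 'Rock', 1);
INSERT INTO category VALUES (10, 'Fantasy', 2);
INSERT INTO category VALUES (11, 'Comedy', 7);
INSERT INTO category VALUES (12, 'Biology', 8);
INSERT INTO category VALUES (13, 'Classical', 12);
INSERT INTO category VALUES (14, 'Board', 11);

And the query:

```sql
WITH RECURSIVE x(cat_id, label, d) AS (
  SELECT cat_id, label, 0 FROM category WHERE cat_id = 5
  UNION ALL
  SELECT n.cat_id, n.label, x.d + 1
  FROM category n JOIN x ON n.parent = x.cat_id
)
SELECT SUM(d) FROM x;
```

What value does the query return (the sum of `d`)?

6

Base: cat_id=5 (Horror) at d 0.
Iteration 1: rows with parent in {5} -> Sports (id 8, d 1).
Iteration 2: rows with parent in {8} -> Biology (id 12, d 2).
Iteration 3: rows with parent in {12} -> Classical (id 13, d 3).
Iteration 4: no rows with parent in {13}; recursion stops.
SUM(d) = 0 + 1 + 2 + 3 = 6.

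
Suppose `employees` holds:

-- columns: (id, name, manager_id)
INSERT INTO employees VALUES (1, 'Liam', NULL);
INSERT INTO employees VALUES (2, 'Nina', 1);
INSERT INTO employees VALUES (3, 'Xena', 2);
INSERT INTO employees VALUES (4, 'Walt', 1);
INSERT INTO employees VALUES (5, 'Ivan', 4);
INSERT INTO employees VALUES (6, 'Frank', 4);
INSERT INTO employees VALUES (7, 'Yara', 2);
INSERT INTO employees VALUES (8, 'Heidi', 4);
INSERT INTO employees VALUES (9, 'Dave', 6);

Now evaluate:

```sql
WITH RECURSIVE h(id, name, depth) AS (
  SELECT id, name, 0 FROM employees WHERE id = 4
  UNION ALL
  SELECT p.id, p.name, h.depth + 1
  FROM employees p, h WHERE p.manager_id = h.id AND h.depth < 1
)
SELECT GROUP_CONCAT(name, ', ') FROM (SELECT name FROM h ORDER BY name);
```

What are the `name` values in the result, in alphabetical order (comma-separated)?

Frank, Heidi, Ivan, Walt

Base: id=4 (Walt) at depth 0.
Iteration 1: rows with manager_id in {4} -> Ivan (id 5, depth 1), Frank (id 6, depth 1), Heidi (id 8, depth 1).
Iteration 2: depth < 1 fails for all current rows; recursion stops.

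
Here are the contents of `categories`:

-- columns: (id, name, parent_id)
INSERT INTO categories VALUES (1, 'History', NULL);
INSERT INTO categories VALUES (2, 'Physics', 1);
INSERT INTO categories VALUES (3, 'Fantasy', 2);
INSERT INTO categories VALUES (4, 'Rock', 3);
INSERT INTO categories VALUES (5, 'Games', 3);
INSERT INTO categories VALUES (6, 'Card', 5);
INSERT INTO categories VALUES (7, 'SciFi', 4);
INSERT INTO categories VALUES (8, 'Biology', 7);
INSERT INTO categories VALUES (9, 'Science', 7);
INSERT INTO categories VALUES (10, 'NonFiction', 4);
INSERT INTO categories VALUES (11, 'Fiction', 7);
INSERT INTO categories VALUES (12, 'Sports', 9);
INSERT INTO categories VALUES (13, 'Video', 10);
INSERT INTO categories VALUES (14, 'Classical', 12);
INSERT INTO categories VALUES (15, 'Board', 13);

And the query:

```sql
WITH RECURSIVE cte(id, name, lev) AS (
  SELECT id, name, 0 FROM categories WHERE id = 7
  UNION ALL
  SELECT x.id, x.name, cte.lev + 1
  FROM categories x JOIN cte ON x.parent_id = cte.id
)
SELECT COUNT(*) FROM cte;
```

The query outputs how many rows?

6

Base: id=7 (SciFi) at lev 0.
Iteration 1: rows with parent_id in {7} -> Biology (id 8, lev 1), Science (id 9, lev 1), Fiction (id 11, lev 1).
Iteration 2: rows with parent_id in {8,9,11} -> Sports (id 12, lev 2).
Iteration 3: rows with parent_id in {12} -> Classical (id 14, lev 3).
Iteration 4: no rows with parent_id in {14}; recursion stops.
Total rows emitted: 6.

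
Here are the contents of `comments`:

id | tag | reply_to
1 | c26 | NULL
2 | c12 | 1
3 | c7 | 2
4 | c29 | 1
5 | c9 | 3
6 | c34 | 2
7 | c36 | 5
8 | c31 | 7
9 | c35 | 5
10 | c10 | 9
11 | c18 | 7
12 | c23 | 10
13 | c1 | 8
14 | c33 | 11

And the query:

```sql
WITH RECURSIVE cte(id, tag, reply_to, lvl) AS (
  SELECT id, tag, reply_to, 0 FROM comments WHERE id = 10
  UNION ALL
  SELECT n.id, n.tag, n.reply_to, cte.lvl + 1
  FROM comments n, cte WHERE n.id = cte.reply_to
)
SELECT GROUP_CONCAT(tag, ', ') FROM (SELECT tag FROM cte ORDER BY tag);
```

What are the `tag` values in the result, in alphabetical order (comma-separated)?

c10, c12, c26, c35, c7, c9

Base: id=10 (c10), reply_to=9, lvl 0.
Iteration 1: join on id=9 -> c35 (id 9, reply_to=5, lvl 1).
Iteration 2: join on id=5 -> c9 (id 5, reply_to=3, lvl 2).
Iteration 3: join on id=3 -> c7 (id 3, reply_to=2, lvl 3).
Iteration 4: join on id=2 -> c12 (id 2, reply_to=1, lvl 4).
Iteration 5: join on id=1 -> c26 (id 1, reply_to=NULL, lvl 5).
Iteration 6: reply_to is NULL; no match; recursion stops.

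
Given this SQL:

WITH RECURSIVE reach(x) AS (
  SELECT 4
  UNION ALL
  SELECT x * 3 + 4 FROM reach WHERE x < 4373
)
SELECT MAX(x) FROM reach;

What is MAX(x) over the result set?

13120

Base: x=4.
Iteration 1: 4 < 4373 holds -> x = 4 * 3 + 4 = 16.
Iteration 2: 16 < 4373 holds -> x = 16 * 3 + 4 = 52.
Iteration 3: 52 < 4373 holds -> x = 52 * 3 + 4 = 160.
Iteration 4: 160 < 4373 holds -> x = 160 * 3 + 4 = 484.
Iteration 5: 484 < 4373 holds -> x = 484 * 3 + 4 = 1456.
Iteration 6: 1456 < 4373 holds -> x = 1456 * 3 + 4 = 4372.
Iteration 7: 4372 < 4373 holds -> x = 4372 * 3 + 4 = 13120.
Iteration 8: 13120 < 4373 fails; recursion stops.
x values: 4, 16, 52, 160, 484, 1456, 4372, 13120; the maximum is 13120.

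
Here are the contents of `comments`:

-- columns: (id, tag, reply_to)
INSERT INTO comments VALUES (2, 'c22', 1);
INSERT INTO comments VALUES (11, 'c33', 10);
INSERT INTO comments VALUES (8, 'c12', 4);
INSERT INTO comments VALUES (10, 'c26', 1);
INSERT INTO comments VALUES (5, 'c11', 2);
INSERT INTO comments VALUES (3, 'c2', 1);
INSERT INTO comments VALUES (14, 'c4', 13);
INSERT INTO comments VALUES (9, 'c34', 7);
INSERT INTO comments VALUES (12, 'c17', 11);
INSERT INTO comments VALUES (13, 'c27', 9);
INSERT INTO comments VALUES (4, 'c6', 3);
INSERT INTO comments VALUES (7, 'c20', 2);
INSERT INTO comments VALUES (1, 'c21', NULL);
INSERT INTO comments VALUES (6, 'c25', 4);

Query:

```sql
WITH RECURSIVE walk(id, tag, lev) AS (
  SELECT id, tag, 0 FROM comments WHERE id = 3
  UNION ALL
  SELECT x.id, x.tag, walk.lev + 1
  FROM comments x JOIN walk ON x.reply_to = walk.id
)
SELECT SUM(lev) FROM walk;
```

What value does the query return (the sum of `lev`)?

Base: id=3 (c2) at lev 0.
Iteration 1: rows with reply_to in {3} -> c6 (id 4, lev 1).
Iteration 2: rows with reply_to in {4} -> c25 (id 6, lev 2), c12 (id 8, lev 2).
Iteration 3: no rows with reply_to in {6,8}; recursion stops.
SUM(lev) = 0 + 1 + 2 + 2 = 5.

5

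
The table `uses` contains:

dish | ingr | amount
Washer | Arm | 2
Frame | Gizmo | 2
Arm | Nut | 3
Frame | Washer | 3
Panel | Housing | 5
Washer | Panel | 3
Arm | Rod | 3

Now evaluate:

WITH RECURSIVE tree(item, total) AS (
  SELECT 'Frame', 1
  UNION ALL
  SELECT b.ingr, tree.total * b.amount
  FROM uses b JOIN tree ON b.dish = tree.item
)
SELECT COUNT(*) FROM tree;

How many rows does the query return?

8

Base: (Frame, total=1).
Iteration 1: components of {Frame} -> Gizmo = 1*2 = 2, Washer = 1*3 = 3.
Iteration 2: components of {Gizmo,Washer} -> Arm = 3*2 = 6, Panel = 3*3 = 9.
Iteration 3: components of {Arm,Panel} -> Housing = 9*5 = 45, Nut = 6*3 = 18, Rod = 6*3 = 18.
Iteration 4: no further components; recursion stops.
Total rows emitted: 8.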